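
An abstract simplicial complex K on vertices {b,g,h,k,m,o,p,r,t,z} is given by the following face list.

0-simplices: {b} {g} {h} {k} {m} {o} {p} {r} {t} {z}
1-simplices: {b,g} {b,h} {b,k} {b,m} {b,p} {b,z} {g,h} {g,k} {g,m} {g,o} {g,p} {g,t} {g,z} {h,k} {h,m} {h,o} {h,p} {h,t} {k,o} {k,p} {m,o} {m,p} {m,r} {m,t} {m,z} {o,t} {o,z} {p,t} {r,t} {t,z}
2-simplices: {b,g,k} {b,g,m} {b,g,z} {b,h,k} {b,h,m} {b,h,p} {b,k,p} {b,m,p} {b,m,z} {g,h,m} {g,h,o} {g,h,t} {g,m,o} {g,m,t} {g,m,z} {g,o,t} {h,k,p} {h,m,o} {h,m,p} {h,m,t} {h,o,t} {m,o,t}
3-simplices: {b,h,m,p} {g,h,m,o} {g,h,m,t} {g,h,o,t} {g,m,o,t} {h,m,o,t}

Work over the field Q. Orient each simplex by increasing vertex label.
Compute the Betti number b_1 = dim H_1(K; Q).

n_0=10 n_1=30 n_2=22 n_3=6  [Q]
∂1: piv[bg,bh,bk,bm,bp,bz,go,gt,mr] rk=9  ker:gh,gk,gm,gp,gz,hk,hm,ho,hp,ht,ko,kp,mo,mp,mt,mz,ot,oz,pt,rt,tz
∂2: piv[bgk,bgm,bgz,bhk,bhm,bhp,bkp,bmp,bmz,ghm,gho,ght,gmo,gmt,got] rk=15  ker:gmz,hkp,hmo,hmp,hmt,hot,mot
∂3: piv[bhmp,ghmo,ghmt,ghot,gmot] rk=5  ker:hmot
b_1=(30−9)−15=6

b_1=6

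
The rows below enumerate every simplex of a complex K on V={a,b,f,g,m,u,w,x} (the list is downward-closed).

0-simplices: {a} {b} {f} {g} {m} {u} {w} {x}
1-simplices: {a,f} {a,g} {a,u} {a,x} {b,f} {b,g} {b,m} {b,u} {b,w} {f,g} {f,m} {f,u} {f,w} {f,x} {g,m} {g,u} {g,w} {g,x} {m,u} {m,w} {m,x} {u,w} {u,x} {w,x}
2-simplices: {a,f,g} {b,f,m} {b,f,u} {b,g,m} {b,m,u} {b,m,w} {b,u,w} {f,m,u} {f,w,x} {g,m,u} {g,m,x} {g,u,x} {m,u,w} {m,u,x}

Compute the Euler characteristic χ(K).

χ(K)=-2

n_0=8 n_1=24 n_2=14
χ=+8−24+14=-2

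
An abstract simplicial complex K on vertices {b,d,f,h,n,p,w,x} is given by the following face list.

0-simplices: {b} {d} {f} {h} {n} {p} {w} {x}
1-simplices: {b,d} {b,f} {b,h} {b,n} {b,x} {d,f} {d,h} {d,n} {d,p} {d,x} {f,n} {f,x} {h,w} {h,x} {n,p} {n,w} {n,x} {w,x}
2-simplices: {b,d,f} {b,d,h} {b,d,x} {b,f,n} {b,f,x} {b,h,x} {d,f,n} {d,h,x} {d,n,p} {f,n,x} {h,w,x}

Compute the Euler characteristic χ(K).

χ(K)=1

n_0=8 n_1=18 n_2=11
χ=+8−18+11=1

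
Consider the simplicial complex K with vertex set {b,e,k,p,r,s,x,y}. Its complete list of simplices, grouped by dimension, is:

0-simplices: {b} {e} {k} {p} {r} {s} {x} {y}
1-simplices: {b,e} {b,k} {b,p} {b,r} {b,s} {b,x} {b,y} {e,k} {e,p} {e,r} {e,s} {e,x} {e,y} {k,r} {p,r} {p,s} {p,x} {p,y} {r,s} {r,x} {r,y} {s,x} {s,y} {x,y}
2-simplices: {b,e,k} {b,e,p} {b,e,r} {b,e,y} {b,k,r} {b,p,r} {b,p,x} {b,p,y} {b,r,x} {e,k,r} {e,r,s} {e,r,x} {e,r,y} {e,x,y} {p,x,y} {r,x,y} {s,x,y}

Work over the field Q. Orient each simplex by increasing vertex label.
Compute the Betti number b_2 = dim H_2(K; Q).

n_0=8 n_1=24 n_2=17  [Q]
∂1: piv[be,bk,bp,br,bs,bx,by] rk=7  ker:ek,ep,er,es,ex,ey,kr,pr,ps,px,py,rs,rx,ry,sx,sy,xy
∂2: piv[bek,bep,ber,bey,bkr,bpr,bpx,bpy,brx,ers,erx,ery,exy,sxy] rk=14  ker:ekr,pxy,rxy
b_2=(17−14)−0=3

b_2=3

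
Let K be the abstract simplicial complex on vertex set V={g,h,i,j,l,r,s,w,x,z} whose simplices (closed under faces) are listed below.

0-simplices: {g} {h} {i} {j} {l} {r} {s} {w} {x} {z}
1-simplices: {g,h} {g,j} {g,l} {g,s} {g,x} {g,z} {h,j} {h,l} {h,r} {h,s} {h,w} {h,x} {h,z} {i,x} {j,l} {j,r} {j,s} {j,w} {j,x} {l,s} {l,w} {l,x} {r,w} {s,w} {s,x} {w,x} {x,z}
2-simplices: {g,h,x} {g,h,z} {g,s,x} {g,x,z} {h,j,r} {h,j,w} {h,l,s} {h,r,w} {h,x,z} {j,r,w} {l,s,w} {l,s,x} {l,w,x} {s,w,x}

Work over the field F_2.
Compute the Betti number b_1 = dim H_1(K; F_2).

n_0=10 n_1=27 n_2=14  [Z2]
∂1: piv[gh,gj,gl,gs,gx,gz,hr,hw,ix] rk=9  ker:hj,hl,hs,hx,hz,jl,jr,js,jw,jx,ls,lw,lx,rw,sw,sx,wx,xz
∂2: piv[ghx,ghz,gsx,gxz,hjr,hjw,hls,hrw,lsw,lsx,lwx] rk=11  ker:hxz,jrw,swx
b_1=(27−9)−11=7

b_1=7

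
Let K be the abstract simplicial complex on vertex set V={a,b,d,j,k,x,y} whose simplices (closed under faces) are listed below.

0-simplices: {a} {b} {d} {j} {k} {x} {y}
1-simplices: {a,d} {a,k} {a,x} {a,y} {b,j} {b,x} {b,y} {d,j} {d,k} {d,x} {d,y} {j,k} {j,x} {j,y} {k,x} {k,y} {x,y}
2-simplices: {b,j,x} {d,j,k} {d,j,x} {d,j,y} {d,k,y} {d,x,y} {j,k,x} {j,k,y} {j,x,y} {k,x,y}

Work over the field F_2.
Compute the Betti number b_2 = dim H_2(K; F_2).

b_2=3

n_0=7 n_1=17 n_2=10  [Z2]
∂1: piv[ad,ak,ax,ay,bj,bx] rk=6  ker:by,dj,dk,dx,dy,jk,jx,jy,kx,ky,xy
∂2: piv[bjx,djk,djx,djy,dky,dxy,jkx] rk=7  ker:jky,jxy,kxy
b_2=(10−7)−0=3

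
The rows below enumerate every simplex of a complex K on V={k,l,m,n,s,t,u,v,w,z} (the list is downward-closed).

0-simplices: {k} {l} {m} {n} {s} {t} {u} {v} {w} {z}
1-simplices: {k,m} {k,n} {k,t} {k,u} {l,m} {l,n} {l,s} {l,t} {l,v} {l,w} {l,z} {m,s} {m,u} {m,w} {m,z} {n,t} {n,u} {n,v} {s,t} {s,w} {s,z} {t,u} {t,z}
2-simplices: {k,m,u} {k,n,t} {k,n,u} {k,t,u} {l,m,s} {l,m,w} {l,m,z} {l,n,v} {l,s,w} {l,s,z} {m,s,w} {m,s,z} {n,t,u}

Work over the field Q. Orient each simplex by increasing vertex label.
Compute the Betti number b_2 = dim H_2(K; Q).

b_2=3

n_0=10 n_1=23 n_2=13  [Q]
∂1: piv[km,kn,kt,ku,lm,ls,lv,lw,lz] rk=9  ker:ln,lt,ms,mu,mw,mz,nt,nu,nv,st,sw,sz,tu,tz
∂2: piv[kmu,knt,knu,ktu,lms,lmw,lmz,lnv,lsw,lsz] rk=10  ker:msw,msz,ntu
b_2=(13−10)−0=3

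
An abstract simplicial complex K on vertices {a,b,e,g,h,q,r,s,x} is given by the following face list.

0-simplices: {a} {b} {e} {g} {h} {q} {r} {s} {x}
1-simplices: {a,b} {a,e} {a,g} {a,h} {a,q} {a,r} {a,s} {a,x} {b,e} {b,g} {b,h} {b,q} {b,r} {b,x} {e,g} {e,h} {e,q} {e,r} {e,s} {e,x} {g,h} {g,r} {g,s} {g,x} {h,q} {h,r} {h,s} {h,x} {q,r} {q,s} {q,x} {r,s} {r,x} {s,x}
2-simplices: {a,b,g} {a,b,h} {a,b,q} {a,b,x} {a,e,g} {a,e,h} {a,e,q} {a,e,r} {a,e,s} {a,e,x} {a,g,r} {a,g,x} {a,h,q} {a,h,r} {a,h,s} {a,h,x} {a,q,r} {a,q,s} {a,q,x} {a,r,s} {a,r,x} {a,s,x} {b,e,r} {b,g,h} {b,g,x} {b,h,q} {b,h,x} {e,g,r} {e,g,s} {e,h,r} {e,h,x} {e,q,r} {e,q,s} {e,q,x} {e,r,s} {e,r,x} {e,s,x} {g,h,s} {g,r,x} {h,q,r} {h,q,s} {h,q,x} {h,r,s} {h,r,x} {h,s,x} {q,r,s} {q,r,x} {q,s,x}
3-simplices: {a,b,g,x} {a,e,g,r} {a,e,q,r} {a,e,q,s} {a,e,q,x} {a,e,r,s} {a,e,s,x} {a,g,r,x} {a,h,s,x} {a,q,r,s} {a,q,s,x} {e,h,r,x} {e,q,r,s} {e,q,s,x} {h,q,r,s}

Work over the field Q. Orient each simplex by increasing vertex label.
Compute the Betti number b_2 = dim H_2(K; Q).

n_0=9 n_1=34 n_2=48 n_3=15  [Q]
∂1: piv[ab,ae,ag,ah,aq,ar,as,ax] rk=8  ker:be,bg,bh,bq,br,bx,eg,eh,eq,er,es,ex,gh,gr,gs,gx,hq,hr,hs,hx,qr,qs,qx,rs,rx,sx
∂2: piv[abg,abh,abq,abx,aeg,aeh,aeq,aer,aes,aex,agr,agx,ahq,ahr,ahs,ahx,aqr,aqs,aqx,ars,arx,asx,ber,bgh,egs] rk=25  ker:bgx,bhq,bhx,egr,ehr,ehx,eqr,eqs,eqx,ers,erx,esx,ghs,grx,hqr,hqs,hqx,hrs,hrx,hsx,qrs,qrx,qsx
∂3: piv[abgx,aegr,aeqr,aeqs,aeqx,aers,aesx,agrx,ahsx,aqrs,aqsx,ehrx,hqrs] rk=13  ker:eqrs,eqsx
b_2=(48−25)−13=10

b_2=10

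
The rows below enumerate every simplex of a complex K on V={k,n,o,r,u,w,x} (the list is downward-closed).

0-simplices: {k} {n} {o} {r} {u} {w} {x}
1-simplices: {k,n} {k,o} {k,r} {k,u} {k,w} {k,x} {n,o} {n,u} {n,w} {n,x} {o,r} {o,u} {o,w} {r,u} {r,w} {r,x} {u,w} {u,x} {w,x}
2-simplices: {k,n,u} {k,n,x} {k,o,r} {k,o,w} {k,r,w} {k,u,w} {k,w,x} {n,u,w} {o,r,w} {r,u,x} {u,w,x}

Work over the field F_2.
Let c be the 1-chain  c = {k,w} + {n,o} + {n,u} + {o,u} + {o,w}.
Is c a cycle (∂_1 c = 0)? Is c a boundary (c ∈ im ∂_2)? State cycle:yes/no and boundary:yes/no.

cycle:no boundary:no

n_0=7 n_1=19 n_2=11  [Z2]
∂1: piv[kn,ko,kr,ku,kw,kx] rk=6  ker:no,nu,nw,nx,or,ou,ow,ru,rw,rx,uw,ux,wx
∂2: piv[knu,knx,kor,kow,krw,kuw,kwx,nuw,rux,uwx] rk=10  ker:orw
∂1c = {k} + {o}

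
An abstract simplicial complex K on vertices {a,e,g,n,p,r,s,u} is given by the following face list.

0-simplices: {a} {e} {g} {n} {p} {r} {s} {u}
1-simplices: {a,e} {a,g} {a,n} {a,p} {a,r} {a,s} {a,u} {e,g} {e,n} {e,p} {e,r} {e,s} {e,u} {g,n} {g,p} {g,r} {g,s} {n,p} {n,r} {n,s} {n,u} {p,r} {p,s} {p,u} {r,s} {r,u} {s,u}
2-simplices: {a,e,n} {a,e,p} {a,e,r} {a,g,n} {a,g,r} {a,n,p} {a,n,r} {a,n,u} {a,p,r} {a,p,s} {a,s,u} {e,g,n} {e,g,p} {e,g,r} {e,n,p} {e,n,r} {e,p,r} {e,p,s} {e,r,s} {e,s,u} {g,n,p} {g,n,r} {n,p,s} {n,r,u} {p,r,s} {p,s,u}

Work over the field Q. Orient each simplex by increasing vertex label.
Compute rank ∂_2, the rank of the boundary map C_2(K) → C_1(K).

n_0=8 n_1=27 n_2=26  [Q]
∂1: piv[ae,ag,an,ap,ar,as,au] rk=7  ker:eg,en,ep,er,es,eu,gn,gp,gr,gs,np,nr,ns,nu,pr,ps,pu,rs,ru,su
∂2: piv[aen,aep,aer,agn,agr,anp,anr,anu,apr,aps,asu,egn,egp,eps,ers,esu,nps,nru,psu] rk=19  ker:egr,enp,enr,epr,gnp,gnr,prs
rk∂_2=19

rank∂_2=19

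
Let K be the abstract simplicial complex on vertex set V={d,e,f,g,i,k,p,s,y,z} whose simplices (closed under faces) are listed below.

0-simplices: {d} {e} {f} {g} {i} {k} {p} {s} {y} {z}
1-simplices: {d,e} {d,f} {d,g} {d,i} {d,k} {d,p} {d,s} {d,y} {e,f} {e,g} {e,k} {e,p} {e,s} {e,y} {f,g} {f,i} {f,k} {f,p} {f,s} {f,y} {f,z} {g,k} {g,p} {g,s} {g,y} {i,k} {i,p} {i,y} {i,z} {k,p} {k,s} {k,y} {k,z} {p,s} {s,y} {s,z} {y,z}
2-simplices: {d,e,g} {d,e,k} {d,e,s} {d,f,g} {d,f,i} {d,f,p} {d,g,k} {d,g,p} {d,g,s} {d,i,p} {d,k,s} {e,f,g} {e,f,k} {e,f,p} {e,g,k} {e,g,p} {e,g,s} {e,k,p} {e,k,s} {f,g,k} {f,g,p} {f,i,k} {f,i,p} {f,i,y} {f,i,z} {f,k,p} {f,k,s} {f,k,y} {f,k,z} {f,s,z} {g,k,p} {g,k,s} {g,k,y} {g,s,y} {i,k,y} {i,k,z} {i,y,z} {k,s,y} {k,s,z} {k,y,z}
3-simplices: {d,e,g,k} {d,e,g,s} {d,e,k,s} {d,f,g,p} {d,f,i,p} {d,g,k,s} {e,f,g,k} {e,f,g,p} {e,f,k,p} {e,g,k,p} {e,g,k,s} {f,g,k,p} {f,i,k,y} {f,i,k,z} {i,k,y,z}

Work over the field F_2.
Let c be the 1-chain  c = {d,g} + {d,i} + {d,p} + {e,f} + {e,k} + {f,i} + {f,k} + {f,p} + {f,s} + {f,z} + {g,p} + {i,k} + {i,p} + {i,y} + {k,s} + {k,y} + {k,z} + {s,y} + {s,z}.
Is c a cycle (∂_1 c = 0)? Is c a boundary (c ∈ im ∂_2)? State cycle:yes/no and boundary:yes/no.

n_0=10 n_1=37 n_2=40 n_3=15  [Z2]
∂1: piv[de,df,dg,di,dk,dp,ds,dy,fz] rk=9  ker:ef,eg,ek,ep,es,ey,fg,fi,fk,fp,fs,fy,gk,gp,gs,gy,ik,ip,iy,iz,kp,ks,ky,kz,ps,sy,sz,yz
∂2: piv[deg,dek,des,dfg,dfi,dfp,dgk,dgp,dgs,dip,dks,efg,efk,efp,ekp,fik,fiy,fiz,fks,fky,fkz,fsz,gky,gsy,iyz] rk=25  ker:egk,egp,egs,eks,fgk,fgp,fip,fkp,gkp,gks,iky,ikz,ksy,ksz,kyz
∂3: piv[degk,degs,deks,dfgp,dfip,dgks,efgk,efgp,efkp,egkp,fiky,fikz,ikyz] rk=13  ker:egks,fgkp
∂1c = {d} + {i} + {y} + {z}

cycle:no boundary:no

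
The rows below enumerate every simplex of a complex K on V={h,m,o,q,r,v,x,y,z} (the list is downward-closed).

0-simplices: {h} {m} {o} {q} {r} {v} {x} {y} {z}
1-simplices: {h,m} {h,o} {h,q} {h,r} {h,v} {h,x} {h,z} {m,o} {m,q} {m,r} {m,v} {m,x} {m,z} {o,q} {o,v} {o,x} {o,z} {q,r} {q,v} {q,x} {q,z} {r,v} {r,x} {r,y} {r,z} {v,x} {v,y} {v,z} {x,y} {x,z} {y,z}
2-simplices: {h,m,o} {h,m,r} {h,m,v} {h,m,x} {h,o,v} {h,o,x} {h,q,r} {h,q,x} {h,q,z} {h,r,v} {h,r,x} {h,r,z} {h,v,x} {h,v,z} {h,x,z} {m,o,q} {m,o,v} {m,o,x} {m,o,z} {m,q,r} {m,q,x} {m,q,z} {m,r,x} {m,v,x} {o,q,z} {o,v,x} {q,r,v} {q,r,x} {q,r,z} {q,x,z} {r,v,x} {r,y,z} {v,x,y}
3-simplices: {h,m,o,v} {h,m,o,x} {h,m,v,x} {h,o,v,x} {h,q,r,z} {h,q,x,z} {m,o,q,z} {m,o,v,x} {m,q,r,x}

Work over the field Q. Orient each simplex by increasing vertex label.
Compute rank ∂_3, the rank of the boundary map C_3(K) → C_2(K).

rank∂_3=8

n_0=9 n_1=31 n_2=33 n_3=9  [Q]
∂1: piv[hm,ho,hq,hr,hv,hx,hz,ry] rk=8  ker:mo,mq,mr,mv,mx,mz,oq,ov,ox,oz,qr,qv,qx,qz,rv,rx,rz,vx,vy,vz,xy,xz,yz
∂2: piv[hmo,hmr,hmv,hmx,hov,hox,hqr,hqx,hqz,hrv,hrx,hrz,hvx,hvz,hxz,moq,moz,mqr,mqz,qrv,ryz,vxy] rk=22  ker:mov,mox,mqx,mrx,mvx,oqz,ovx,qrx,qrz,qxz,rvx
∂3: piv[hmov,hmox,hmvx,hovx,hqrz,hqxz,moqz,mqrx] rk=8  ker:movx
rk∂_3=8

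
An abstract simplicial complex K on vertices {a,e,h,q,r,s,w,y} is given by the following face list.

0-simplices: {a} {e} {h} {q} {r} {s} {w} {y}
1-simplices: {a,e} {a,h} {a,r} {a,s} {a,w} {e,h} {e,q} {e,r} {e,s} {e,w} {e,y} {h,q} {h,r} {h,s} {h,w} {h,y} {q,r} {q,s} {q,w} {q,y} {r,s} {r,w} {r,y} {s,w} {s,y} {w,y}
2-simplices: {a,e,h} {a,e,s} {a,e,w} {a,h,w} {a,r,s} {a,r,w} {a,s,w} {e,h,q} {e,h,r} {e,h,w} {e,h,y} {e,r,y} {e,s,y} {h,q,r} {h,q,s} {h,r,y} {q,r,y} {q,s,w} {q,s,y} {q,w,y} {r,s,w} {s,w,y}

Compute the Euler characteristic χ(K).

χ(K)=4

n_0=8 n_1=26 n_2=22
χ=+8−26+22=4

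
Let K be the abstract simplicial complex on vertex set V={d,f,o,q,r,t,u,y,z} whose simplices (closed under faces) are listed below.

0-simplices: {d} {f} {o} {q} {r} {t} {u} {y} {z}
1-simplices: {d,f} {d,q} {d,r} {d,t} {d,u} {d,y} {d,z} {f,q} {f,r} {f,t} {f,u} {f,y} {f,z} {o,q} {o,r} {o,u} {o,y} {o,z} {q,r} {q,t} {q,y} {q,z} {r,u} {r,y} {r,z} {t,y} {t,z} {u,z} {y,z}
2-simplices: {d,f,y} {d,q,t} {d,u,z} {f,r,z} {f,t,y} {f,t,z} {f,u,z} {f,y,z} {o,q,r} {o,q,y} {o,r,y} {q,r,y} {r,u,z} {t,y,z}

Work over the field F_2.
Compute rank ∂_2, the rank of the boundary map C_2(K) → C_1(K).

rank∂_2=12

n_0=9 n_1=29 n_2=14  [Z2]
∂1: piv[df,dq,dr,dt,du,dy,dz,oq] rk=8  ker:fq,fr,ft,fu,fy,fz,or,ou,oy,oz,qr,qt,qy,qz,ru,ry,rz,ty,tz,uz,yz
∂2: piv[dfy,dqt,duz,frz,fty,ftz,fuz,fyz,oqr,oqy,ory,ruz] rk=12  ker:qry,tyz
rk∂_2=12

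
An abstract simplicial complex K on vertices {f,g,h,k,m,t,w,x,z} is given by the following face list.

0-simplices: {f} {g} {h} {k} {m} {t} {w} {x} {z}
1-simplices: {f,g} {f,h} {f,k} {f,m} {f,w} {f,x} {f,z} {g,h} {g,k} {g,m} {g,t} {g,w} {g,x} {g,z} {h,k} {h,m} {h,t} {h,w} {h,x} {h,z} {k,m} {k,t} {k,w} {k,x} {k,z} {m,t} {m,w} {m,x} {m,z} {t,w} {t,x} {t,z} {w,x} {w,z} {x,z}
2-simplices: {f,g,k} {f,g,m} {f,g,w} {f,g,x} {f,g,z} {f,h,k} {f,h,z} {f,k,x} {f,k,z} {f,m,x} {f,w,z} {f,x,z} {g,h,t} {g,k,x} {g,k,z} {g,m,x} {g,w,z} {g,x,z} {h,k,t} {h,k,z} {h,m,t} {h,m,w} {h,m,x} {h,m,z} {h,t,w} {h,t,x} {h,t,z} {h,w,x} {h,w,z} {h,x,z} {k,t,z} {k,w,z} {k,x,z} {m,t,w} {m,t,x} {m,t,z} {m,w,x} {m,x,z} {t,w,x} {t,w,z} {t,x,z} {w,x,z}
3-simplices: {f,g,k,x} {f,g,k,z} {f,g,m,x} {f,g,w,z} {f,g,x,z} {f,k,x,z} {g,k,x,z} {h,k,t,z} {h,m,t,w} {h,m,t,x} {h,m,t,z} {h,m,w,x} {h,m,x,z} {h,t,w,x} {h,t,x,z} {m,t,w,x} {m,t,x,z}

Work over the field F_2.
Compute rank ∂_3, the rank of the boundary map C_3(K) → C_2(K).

n_0=9 n_1=35 n_2=42 n_3=17  [Z2]
∂1: piv[fg,fh,fk,fm,fw,fx,fz,gt] rk=8  ker:gh,gk,gm,gw,gx,gz,hk,hm,ht,hw,hx,hz,km,kt,kw,kx,kz,mt,mw,mx,mz,tw,tx,tz,wx,wz,xz
∂2: piv[fgk,fgm,fgw,fgx,fgz,fhk,fhz,fkx,fkz,fmx,fwz,fxz,ght,hkt,hmt,hmw,hmx,hmz,htw,htx,htz,hwx,hwz,hxz,kwz] rk=25  ker:gkx,gkz,gmx,gwz,gxz,hkz,ktz,kxz,mtw,mtx,mtz,mwx,mxz,twx,twz,txz,wxz
∂3: piv[fgkx,fgkz,fgmx,fgwz,fgxz,fkxz,hktz,hmtw,hmtx,hmtz,hmwx,hmxz,htwx,htxz] rk=14  ker:gkxz,mtwx,mtxz
rk∂_3=14

rank∂_3=14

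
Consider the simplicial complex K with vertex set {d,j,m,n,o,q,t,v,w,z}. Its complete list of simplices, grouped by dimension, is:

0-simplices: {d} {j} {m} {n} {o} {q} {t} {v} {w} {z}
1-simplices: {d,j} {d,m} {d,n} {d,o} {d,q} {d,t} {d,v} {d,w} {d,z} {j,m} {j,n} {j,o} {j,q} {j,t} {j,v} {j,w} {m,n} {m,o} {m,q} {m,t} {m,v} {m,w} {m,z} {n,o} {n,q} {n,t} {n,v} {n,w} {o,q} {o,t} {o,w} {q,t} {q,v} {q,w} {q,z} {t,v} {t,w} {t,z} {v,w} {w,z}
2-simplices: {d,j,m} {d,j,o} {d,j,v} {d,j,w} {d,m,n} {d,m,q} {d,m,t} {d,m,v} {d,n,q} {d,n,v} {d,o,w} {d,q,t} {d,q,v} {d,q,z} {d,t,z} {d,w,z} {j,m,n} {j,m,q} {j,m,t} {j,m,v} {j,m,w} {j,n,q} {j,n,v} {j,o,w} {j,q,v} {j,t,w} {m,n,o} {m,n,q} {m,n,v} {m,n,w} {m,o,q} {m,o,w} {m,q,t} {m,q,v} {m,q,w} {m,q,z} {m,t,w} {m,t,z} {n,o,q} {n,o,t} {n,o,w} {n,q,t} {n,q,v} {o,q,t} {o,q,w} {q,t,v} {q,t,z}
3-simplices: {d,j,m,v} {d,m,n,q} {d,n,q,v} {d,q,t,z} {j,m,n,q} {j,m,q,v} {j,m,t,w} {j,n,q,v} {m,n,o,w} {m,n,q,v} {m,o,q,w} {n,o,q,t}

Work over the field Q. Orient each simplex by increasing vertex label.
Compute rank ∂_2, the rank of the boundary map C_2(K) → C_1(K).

n_0=10 n_1=40 n_2=47 n_3=12  [Q]
∂1: piv[dj,dm,dn,do,dq,dt,dv,dw,dz] rk=9  ker:jm,jn,jo,jq,jt,jv,jw,mn,mo,mq,mt,mv,mw,mz,no,nq,nt,nv,nw,oq,ot,ow,qt,qv,qw,qz,tv,tw,tz,vw,wz
∂2: piv[djm,djo,djv,djw,dmn,dmq,dmt,dmv,dnq,dnv,dow,dqt,dqv,dqz,dtz,dwz,jmn,jmq,jmt,jmw,jtw,mno,mnw,moq,mow,mqw,mqz,not,nqt,qtv] rk=30  ker:jmv,jnq,jnv,jow,jqv,mnq,mnv,mqt,mqv,mtw,mtz,noq,now,nqv,oqt,oqw,qtz
∂3: piv[djmv,dmnq,dnqv,dqtz,jmnq,jmqv,jmtw,jnqv,mnow,mnqv,moqw,noqt] rk=12
rk∂_2=30

rank∂_2=30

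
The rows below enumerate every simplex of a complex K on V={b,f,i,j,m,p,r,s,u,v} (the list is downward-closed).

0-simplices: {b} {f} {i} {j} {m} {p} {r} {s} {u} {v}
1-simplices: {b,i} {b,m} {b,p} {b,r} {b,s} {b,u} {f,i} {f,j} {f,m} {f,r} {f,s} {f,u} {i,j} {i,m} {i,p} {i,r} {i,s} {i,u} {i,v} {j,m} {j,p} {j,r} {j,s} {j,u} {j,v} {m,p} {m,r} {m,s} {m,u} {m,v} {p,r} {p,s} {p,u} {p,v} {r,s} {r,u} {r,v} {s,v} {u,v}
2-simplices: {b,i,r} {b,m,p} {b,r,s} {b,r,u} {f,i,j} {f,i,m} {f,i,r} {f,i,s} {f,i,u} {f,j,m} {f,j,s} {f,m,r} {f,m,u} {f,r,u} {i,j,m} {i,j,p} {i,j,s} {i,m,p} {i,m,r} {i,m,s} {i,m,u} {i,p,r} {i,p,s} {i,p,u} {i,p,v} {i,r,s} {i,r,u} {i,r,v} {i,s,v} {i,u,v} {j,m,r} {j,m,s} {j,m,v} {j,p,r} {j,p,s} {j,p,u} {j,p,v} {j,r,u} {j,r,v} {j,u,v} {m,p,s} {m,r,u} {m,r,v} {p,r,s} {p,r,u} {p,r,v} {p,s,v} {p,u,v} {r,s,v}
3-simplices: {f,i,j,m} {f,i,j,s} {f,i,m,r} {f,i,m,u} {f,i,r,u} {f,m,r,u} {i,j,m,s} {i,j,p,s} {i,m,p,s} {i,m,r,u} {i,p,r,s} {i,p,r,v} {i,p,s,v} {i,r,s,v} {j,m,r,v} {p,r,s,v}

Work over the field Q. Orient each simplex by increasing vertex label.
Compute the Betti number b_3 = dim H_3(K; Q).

n_0=10 n_1=39 n_2=49 n_3=16  [Q]
∂1: piv[bi,bm,bp,br,bs,bu,fi,fj,iv] rk=9  ker:fm,fr,fs,fu,ij,im,ip,ir,is,iu,jm,jp,jr,js,ju,jv,mp,mr,ms,mu,mv,pr,ps,pu,pv,rs,ru,rv,sv,uv
∂2: piv[bir,bmp,brs,bru,fij,fim,fir,fis,fiu,fjm,fjs,fmr,fmu,fru,ijp,imp,ims,ipr,ips,ipu,ipv,irs,irv,isv,iuv,jmr,jmv,jpu,jpv] rk=29  ker:ijm,ijs,imr,imu,iru,jms,jpr,jps,jru,jrv,juv,mps,mru,mrv,prs,pru,prv,psv,puv,rsv
∂3: piv[fijm,fijs,fimr,fimu,firu,fmru,ijms,ijps,imps,iprs,iprv,ipsv,irsv,jmrv] rk=14  ker:imru,prsv
b_3=(16−14)−0=2

b_3=2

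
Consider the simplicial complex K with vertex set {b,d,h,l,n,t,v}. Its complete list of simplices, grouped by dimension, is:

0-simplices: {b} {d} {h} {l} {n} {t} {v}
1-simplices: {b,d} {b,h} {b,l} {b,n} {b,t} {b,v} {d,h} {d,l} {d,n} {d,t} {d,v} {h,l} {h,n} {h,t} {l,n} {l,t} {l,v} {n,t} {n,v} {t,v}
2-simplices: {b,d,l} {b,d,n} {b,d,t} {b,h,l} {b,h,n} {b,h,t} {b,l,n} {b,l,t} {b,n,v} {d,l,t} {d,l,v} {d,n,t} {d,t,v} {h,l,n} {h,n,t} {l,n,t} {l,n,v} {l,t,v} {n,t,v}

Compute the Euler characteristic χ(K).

n_0=7 n_1=20 n_2=19
χ=+7−20+19=6

χ(K)=6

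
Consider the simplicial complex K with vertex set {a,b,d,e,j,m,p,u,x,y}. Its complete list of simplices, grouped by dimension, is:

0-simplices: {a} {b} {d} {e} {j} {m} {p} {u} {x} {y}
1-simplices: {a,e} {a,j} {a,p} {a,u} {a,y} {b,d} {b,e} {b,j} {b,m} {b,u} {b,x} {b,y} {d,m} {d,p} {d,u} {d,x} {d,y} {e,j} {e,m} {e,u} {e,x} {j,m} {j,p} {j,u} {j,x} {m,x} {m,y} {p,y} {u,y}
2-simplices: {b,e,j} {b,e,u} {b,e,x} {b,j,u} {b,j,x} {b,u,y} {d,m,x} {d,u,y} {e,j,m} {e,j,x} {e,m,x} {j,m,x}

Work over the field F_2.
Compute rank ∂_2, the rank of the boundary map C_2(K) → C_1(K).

n_0=10 n_1=29 n_2=12  [Z2]
∂1: piv[ae,aj,ap,au,ay,bd,be,bm,bx] rk=9  ker:bj,bu,by,dm,dp,du,dx,dy,ej,em,eu,ex,jm,jp,ju,jx,mx,my,py,uy
∂2: piv[bej,beu,bex,bju,bjx,buy,dmx,duy,ejm,emx] rk=10  ker:ejx,jmx
rk∂_2=10

rank∂_2=10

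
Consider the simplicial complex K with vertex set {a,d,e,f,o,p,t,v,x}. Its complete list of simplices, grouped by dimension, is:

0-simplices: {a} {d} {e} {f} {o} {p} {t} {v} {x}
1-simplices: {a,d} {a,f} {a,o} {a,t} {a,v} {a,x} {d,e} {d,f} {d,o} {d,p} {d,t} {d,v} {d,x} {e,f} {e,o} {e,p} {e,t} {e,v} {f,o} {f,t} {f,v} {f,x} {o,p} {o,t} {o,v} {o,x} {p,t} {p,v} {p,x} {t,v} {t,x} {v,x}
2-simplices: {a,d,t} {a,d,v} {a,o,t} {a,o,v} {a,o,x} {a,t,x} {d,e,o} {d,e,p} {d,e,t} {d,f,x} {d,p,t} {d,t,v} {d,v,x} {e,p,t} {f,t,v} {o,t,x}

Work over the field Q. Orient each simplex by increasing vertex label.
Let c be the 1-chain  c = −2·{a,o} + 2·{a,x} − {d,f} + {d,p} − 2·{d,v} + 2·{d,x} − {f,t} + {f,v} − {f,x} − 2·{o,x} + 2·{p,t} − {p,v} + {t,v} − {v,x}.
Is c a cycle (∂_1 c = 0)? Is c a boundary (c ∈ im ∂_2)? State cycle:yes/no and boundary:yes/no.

n_0=9 n_1=32 n_2=16  [Q]
∂1: piv[ad,af,ao,at,av,ax,de,dp] rk=8  ker:df,do,dt,dv,dx,ef,eo,ep,et,ev,fo,ft,fv,fx,op,ot,ov,ox,pt,pv,px,tv,tx,vx
∂2: piv[adt,adv,aot,aov,aox,atx,deo,dep,det,dfx,dpt,dtv,dvx,ftv] rk=14  ker:ept,otx
∂1c = 0
c vs im∂2: residual ≠ 0 ⇒ not boundary

cycle:yes boundary:no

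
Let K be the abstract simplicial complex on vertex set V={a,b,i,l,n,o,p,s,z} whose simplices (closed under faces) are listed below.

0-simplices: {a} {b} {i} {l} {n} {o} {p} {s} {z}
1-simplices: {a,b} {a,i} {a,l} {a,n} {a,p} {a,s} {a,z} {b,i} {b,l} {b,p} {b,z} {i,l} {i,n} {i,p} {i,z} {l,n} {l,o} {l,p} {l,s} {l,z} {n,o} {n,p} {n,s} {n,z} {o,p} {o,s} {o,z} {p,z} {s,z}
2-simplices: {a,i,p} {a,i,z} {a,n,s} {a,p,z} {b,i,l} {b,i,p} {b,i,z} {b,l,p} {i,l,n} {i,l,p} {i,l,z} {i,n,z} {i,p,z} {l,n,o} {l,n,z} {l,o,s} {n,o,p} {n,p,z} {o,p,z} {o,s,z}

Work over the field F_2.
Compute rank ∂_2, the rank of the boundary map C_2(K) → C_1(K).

n_0=9 n_1=29 n_2=20  [Z2]
∂1: piv[ab,ai,al,an,ap,as,az,lo] rk=8  ker:bi,bl,bp,bz,il,in,ip,iz,ln,lp,ls,lz,no,np,ns,nz,op,os,oz,pz,sz
∂2: piv[aip,aiz,ans,apz,bil,bip,biz,blp,iln,ilz,inz,lno,los,nop,npz,opz,osz] rk=17  ker:ilp,ipz,lnz
rk∂_2=17

rank∂_2=17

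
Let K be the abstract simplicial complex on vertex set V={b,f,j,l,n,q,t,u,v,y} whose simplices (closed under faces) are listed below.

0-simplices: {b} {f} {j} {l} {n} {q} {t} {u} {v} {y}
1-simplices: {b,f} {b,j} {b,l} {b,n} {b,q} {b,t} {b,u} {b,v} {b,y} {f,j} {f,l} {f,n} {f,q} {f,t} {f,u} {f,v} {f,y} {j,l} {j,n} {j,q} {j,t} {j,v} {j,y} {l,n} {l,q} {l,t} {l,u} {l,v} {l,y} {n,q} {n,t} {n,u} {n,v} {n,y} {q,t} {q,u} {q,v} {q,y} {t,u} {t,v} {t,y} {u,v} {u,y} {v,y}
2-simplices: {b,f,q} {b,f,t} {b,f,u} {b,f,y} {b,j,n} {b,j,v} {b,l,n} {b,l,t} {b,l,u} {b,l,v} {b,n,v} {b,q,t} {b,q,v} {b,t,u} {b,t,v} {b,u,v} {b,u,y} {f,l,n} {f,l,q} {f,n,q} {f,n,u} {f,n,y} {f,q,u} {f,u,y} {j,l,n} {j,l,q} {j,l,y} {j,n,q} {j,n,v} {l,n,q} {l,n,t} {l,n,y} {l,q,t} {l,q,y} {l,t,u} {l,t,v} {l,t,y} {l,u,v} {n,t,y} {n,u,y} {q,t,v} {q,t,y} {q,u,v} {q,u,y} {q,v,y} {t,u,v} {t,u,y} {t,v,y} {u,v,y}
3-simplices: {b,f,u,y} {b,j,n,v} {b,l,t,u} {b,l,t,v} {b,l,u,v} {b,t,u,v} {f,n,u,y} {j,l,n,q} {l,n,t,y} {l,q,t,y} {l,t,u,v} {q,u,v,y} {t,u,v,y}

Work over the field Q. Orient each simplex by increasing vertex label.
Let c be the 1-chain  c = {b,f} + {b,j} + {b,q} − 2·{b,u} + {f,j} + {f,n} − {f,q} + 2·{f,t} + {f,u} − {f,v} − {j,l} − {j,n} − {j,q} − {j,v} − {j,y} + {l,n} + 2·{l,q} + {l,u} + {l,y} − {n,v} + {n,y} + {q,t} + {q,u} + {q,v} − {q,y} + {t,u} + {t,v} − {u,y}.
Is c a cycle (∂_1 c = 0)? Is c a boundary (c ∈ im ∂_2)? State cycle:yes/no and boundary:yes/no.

cycle:no boundary:no

n_0=10 n_1=44 n_2=49 n_3=13  [Q]
∂1: piv[bf,bj,bl,bn,bq,bt,bu,bv,by] rk=9  ker:fj,fl,fn,fq,ft,fu,fv,fy,jl,jn,jq,jt,jv,jy,ln,lq,lt,lu,lv,ly,nq,nt,nu,nv,ny,qt,qu,qv,qy,tu,tv,ty,uv,uy,vy
∂2: piv[bfq,bft,bfu,bfy,bjn,bjv,bln,blt,blu,blv,bnv,bqt,bqv,btu,btv,buv,buy,fln,flq,fnq,fnu,fny,fqu,jln,jlq,jly,lnt,lny,lqt,lqy,lty,qvy] rk=32  ker:fuy,jnq,jnv,lnq,ltu,ltv,luv,nty,nuy,qtv,qty,quv,quy,tuv,tuy,tvy,uvy
∂3: piv[bfuy,bjnv,bltu,bltv,bluv,btuv,fnuy,jlnq,lnty,lqty,quvy,tuvy] rk=12  ker:ltuv
∂1c = −{b} − 2·{f} + 7·{j} − 6·{l} + {n} − {q} + {t} + 3·{u} − {v} − {y}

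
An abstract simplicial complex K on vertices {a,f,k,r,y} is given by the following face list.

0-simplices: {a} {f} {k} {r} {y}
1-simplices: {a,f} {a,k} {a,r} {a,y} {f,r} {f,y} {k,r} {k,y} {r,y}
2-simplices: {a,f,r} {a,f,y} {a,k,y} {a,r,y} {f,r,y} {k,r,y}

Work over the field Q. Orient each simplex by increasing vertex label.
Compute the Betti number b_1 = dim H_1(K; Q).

b_1=0

n_0=5 n_1=9 n_2=6  [Q]
∂1: piv[af,ak,ar,ay] rk=4  ker:fr,fy,kr,ky,ry
∂2: piv[afr,afy,aky,ary,kry] rk=5  ker:fry
b_1=(9−4)−5=0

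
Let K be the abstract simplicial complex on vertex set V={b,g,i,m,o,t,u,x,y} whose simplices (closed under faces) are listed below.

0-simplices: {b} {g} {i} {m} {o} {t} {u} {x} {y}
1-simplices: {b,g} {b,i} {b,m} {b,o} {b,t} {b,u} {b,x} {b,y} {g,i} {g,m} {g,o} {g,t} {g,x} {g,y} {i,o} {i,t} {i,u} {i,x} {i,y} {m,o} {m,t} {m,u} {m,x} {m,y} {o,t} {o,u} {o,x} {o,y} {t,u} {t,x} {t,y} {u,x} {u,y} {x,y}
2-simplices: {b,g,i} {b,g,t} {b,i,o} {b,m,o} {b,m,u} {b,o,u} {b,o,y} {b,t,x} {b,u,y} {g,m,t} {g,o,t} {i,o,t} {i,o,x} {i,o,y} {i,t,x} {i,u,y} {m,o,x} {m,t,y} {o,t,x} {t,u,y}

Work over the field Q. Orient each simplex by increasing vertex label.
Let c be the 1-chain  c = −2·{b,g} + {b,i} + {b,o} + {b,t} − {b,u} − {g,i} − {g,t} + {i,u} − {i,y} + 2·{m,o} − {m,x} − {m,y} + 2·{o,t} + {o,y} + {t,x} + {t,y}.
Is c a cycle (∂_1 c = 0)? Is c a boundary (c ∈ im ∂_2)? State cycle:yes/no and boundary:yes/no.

cycle:yes boundary:no

n_0=9 n_1=34 n_2=20  [Q]
∂1: piv[bg,bi,bm,bo,bt,bu,bx,by] rk=8  ker:gi,gm,go,gt,gx,gy,io,it,iu,ix,iy,mo,mt,mu,mx,my,ot,ou,ox,oy,tu,tx,ty,ux,uy,xy
∂2: piv[bgi,bgt,bio,bmo,bmu,bou,boy,btx,buy,gmt,got,iot,iox,ioy,itx,iuy,mox,mty,tuy] rk=19  ker:otx
∂1c = 0
c vs im∂2: residual ≠ 0 ⇒ not boundary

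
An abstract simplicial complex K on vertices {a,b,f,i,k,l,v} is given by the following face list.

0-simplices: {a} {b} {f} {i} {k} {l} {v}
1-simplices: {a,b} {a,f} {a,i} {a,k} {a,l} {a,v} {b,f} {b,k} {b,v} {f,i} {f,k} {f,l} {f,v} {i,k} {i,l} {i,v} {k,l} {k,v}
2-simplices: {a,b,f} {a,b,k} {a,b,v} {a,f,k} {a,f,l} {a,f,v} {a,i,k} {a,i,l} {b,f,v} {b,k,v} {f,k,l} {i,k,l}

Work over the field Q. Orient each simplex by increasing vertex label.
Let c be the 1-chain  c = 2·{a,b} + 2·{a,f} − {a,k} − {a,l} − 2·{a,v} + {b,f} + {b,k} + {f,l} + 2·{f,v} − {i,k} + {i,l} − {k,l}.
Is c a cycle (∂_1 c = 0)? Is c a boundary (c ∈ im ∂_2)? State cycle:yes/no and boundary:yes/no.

n_0=7 n_1=18 n_2=12  [Q]
∂1: piv[ab,af,ai,ak,al,av] rk=6  ker:bf,bk,bv,fi,fk,fl,fv,ik,il,iv,kl,kv
∂2: piv[abf,abk,abv,afk,afl,afv,aik,ail,bkv,fkl] rk=10  ker:bfv,ikl
∂1c = 0
c vs im∂2: reduces to 0 ⇒ boundary

cycle:yes boundary:yes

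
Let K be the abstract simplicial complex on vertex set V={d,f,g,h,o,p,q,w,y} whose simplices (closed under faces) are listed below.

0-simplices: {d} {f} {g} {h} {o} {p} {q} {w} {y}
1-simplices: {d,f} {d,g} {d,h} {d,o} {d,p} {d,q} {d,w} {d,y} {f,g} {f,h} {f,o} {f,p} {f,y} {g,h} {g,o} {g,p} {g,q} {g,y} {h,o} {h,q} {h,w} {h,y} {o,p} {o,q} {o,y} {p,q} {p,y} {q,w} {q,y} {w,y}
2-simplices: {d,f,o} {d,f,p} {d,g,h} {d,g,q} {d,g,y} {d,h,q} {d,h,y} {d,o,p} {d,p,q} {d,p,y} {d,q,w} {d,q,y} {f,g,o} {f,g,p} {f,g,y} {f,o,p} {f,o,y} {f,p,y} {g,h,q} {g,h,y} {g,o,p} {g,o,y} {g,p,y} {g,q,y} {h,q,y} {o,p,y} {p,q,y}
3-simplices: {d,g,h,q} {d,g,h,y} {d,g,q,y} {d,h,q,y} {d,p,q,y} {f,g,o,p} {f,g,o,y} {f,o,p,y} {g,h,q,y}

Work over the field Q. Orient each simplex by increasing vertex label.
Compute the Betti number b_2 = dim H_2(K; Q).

b_2=2

n_0=9 n_1=30 n_2=27 n_3=9  [Q]
∂1: piv[df,dg,dh,do,dp,dq,dw,dy] rk=8  ker:fg,fh,fo,fp,fy,gh,go,gp,gq,gy,ho,hq,hw,hy,op,oq,oy,pq,py,qw,qy,wy
∂2: piv[dfo,dfp,dgh,dgq,dgy,dhq,dhy,dop,dpq,dpy,dqw,dqy,fgo,fgp,fgy,foy,fpy] rk=17  ker:fop,ghq,ghy,gop,goy,gpy,gqy,hqy,opy,pqy
∂3: piv[dghq,dghy,dgqy,dhqy,dpqy,fgop,fgoy,fopy] rk=8  ker:ghqy
b_2=(27−17)−8=2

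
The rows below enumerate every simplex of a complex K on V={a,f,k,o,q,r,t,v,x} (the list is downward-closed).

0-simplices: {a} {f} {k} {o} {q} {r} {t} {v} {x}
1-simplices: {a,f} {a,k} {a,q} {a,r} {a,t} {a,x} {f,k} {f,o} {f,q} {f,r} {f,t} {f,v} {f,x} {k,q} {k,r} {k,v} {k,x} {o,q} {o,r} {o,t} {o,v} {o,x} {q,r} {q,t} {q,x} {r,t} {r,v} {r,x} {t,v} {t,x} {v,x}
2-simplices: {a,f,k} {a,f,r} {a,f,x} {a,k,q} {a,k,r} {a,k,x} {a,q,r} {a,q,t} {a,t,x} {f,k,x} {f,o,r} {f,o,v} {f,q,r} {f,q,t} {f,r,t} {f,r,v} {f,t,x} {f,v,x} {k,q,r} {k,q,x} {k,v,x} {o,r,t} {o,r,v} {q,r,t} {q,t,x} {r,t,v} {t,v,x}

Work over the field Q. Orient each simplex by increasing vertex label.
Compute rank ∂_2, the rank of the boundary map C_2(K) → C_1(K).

n_0=9 n_1=31 n_2=27  [Q]
∂1: piv[af,ak,aq,ar,at,ax,fo,fv] rk=8  ker:fk,fq,fr,ft,fx,kq,kr,kv,kx,oq,or,ot,ov,ox,qr,qt,qx,rt,rv,rx,tv,tx,vx
∂2: piv[afk,afr,afx,akq,akr,akx,aqr,aqt,atx,for,fov,fqr,fqt,frt,frv,fvx,kqx,kvx,ort,rtv] rk=20  ker:fkx,ftx,kqr,orv,qrt,qtx,tvx
rk∂_2=20

rank∂_2=20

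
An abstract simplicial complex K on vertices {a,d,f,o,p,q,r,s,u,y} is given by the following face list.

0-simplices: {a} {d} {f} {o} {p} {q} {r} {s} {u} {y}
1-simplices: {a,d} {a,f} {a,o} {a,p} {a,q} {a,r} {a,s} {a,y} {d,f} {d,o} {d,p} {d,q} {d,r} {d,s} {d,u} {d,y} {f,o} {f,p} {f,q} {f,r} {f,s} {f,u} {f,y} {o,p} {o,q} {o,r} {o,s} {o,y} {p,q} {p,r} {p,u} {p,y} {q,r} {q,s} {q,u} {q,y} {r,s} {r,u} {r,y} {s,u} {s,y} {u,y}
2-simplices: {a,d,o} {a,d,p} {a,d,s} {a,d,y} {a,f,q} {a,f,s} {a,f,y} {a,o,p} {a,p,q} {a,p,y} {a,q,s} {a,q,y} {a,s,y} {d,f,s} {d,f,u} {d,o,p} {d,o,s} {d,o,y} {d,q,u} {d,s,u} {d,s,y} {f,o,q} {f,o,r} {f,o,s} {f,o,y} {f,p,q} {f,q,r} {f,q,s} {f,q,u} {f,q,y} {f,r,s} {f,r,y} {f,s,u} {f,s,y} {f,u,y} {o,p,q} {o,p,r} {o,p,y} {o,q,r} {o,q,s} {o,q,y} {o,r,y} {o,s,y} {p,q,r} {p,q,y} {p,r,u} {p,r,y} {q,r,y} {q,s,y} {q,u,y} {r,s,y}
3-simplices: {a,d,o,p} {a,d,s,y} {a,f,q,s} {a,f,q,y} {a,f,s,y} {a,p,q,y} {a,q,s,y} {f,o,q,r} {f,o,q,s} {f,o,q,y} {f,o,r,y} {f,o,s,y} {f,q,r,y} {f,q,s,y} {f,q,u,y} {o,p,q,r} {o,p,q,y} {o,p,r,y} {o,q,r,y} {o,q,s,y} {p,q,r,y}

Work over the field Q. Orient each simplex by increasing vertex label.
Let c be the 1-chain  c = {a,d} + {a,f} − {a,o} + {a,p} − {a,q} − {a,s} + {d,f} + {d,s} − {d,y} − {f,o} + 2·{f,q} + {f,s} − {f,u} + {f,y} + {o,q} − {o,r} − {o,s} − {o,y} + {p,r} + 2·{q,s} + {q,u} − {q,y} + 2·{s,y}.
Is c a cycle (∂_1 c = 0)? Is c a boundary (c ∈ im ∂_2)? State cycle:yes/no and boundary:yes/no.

cycle:yes boundary:yes

n_0=10 n_1=42 n_2=51 n_3=21  [Q]
∂1: piv[ad,af,ao,ap,aq,ar,as,ay,du] rk=9  ker:df,do,dp,dq,dr,ds,dy,fo,fp,fq,fr,fs,fu,fy,op,oq,or,os,oy,pq,pr,pu,py,qr,qs,qu,qy,rs,ru,ry,su,sy,uy
∂2: piv[ado,adp,ads,ady,afq,afs,afy,aop,apq,apy,aqs,aqy,asy,dfs,dfu,dos,doy,dqu,dsu,foq,for,fos,fpq,fqr,fqu,frs,fry,fuy,opr,pru] rk=30  ker:dop,dsy,foy,fqs,fqy,fsu,fsy,opq,opy,oqr,oqs,oqy,ory,osy,pqr,pqy,pry,qry,qsy,quy,rsy
∂3: piv[adop,adsy,afqs,afqy,afsy,apqy,aqsy,foqr,foqs,foqy,fory,fosy,fqry,fquy,opqr,opqy,opry] rk=17  ker:fqsy,oqry,oqsy,pqry
∂1c = 0
c vs im∂2: reduces to 0 ⇒ boundary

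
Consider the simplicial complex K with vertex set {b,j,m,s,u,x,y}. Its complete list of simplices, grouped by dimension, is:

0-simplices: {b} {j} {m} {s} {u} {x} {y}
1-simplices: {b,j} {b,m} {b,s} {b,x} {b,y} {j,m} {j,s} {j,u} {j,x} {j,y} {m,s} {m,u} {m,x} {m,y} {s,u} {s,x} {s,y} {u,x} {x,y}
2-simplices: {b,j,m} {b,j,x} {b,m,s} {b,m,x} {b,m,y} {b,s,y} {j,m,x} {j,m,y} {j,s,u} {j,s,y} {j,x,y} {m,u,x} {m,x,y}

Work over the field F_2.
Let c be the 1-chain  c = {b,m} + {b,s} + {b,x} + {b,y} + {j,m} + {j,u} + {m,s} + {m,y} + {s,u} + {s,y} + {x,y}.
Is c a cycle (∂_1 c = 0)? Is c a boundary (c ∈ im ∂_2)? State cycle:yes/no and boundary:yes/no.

cycle:yes boundary:yes

n_0=7 n_1=19 n_2=13  [Z2]
∂1: piv[bj,bm,bs,bx,by,ju] rk=6  ker:jm,js,jx,jy,ms,mu,mx,my,su,sx,sy,ux,xy
∂2: piv[bjm,bjx,bms,bmx,bmy,bsy,jmy,jsu,jsy,jxy,mux] rk=11  ker:jmx,mxy
∂1c = 0
c vs im∂2: reduces to 0 ⇒ boundary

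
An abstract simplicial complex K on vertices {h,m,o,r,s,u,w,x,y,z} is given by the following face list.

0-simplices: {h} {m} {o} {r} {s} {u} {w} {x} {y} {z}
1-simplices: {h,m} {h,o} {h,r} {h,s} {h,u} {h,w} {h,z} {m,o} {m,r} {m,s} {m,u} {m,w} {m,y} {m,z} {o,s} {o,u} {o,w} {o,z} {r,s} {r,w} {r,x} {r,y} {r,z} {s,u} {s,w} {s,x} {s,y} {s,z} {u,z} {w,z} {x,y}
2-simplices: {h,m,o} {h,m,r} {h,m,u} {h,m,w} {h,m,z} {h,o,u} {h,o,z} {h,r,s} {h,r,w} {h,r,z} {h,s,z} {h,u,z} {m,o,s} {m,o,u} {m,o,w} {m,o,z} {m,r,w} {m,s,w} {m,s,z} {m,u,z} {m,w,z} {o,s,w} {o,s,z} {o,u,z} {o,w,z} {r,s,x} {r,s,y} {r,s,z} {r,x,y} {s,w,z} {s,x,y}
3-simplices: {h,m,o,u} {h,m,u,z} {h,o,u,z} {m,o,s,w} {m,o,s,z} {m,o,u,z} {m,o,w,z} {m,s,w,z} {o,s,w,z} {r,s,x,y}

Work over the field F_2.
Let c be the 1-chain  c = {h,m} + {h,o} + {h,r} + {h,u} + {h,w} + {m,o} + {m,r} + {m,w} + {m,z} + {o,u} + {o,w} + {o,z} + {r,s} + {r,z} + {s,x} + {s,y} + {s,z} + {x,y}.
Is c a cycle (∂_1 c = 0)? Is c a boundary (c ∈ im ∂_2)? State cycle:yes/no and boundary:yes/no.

n_0=10 n_1=31 n_2=31 n_3=10  [Z2]
∂1: piv[hm,ho,hr,hs,hu,hw,hz,my,rx] rk=9  ker:mo,mr,ms,mu,mw,mz,os,ou,ow,oz,rs,rw,ry,rz,su,sw,sx,sy,sz,uz,wz,xy
∂2: piv[hmo,hmr,hmu,hmw,hmz,hou,hoz,hrs,hrw,hrz,hsz,huz,mos,mow,msw,msz,mwz,rsx,rsy,rxy] rk=20  ker:mou,moz,mrw,muz,osw,osz,ouz,owz,rsz,swz,sxy
∂3: piv[hmou,hmuz,houz,mosw,mosz,mouz,mowz,mswz,rsxy] rk=9  ker:oswz
∂1c = {h} + {m} + {o} + {w}

cycle:no boundary:no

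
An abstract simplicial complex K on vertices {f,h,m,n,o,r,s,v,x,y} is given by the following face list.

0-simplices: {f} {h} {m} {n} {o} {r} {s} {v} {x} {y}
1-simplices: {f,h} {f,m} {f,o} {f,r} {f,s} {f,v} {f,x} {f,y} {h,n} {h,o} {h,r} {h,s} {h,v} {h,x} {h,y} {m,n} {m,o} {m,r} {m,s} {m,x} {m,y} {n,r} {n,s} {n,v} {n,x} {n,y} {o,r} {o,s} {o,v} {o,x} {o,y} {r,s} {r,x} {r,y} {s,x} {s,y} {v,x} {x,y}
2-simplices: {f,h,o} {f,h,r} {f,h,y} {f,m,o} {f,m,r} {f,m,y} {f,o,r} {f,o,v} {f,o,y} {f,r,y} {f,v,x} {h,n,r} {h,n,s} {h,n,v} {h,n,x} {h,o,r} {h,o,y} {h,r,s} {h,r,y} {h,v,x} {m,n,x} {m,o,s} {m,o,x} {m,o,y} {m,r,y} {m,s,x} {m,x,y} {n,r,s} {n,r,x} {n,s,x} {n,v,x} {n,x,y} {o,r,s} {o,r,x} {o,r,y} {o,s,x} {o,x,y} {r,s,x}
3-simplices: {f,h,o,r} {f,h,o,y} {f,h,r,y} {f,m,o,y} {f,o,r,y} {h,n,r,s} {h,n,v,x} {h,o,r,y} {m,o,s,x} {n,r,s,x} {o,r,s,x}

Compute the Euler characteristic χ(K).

χ(K)=-1

n_0=10 n_1=38 n_2=38 n_3=11
χ=+10−38+38−11=-1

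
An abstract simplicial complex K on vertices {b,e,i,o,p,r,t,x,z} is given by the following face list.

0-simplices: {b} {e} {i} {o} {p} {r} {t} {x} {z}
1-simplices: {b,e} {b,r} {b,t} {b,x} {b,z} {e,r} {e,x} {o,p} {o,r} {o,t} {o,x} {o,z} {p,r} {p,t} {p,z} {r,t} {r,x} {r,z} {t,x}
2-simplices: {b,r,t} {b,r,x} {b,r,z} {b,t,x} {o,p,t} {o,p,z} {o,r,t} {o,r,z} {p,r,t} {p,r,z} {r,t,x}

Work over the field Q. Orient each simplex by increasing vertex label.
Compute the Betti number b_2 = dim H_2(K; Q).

n_0=9 n_1=19 n_2=11  [Q]
∂1: piv[be,br,bt,bx,bz,op,or] rk=7  ker:er,ex,ot,ox,oz,pr,pt,pz,rt,rx,rz,tx
∂2: piv[brt,brx,brz,btx,opt,opz,ort,orz,prt] rk=9  ker:prz,rtx
b_2=(11−9)−0=2

b_2=2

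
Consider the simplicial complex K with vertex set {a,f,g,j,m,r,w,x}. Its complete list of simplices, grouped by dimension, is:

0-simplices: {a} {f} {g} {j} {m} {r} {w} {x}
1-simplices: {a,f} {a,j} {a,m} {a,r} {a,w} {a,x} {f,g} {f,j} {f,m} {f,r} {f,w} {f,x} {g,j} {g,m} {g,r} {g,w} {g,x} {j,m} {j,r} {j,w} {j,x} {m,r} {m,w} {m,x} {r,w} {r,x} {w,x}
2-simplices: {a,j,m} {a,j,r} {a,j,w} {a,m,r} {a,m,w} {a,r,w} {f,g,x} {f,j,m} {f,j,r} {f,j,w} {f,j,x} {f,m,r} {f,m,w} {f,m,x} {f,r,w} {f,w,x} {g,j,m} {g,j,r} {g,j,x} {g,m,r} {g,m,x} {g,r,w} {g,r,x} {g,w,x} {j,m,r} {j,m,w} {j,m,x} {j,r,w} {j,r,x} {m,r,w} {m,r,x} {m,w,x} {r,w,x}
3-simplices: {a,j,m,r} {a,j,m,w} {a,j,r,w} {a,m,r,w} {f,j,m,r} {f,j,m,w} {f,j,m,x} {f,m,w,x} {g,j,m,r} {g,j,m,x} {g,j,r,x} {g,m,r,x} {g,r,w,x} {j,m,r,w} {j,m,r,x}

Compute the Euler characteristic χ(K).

χ(K)=-1

n_0=8 n_1=27 n_2=33 n_3=15
χ=+8−27+33−15=-1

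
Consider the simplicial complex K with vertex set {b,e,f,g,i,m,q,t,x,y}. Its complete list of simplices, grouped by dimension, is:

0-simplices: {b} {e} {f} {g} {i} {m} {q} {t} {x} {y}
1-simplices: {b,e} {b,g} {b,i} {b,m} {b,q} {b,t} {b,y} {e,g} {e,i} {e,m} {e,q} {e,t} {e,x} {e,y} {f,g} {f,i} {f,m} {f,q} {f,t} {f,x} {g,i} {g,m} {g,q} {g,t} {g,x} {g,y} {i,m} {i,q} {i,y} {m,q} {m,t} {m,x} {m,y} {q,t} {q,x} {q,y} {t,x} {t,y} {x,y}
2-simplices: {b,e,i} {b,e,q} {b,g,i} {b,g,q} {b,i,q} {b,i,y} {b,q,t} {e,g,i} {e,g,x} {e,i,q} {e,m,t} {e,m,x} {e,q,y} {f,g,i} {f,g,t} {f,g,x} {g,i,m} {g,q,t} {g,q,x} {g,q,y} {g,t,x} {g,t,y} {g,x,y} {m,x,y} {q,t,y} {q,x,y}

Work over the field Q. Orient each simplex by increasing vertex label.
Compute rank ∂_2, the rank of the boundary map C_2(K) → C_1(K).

n_0=10 n_1=39 n_2=26  [Q]
∂1: piv[be,bg,bi,bm,bq,bt,by,ex,fg] rk=9  ker:eg,ei,em,eq,et,ey,fi,fm,fq,ft,fx,gi,gm,gq,gt,gx,gy,im,iq,iy,mq,mt,mx,my,qt,qx,qy,tx,ty,xy
∂2: piv[bei,beq,bgi,bgq,biq,biy,bqt,egi,egx,emt,emx,eqy,fgi,fgt,fgx,gim,gqt,gqx,gqy,gtx,gty,gxy,mxy] rk=23  ker:eiq,qty,qxy
rk∂_2=23

rank∂_2=23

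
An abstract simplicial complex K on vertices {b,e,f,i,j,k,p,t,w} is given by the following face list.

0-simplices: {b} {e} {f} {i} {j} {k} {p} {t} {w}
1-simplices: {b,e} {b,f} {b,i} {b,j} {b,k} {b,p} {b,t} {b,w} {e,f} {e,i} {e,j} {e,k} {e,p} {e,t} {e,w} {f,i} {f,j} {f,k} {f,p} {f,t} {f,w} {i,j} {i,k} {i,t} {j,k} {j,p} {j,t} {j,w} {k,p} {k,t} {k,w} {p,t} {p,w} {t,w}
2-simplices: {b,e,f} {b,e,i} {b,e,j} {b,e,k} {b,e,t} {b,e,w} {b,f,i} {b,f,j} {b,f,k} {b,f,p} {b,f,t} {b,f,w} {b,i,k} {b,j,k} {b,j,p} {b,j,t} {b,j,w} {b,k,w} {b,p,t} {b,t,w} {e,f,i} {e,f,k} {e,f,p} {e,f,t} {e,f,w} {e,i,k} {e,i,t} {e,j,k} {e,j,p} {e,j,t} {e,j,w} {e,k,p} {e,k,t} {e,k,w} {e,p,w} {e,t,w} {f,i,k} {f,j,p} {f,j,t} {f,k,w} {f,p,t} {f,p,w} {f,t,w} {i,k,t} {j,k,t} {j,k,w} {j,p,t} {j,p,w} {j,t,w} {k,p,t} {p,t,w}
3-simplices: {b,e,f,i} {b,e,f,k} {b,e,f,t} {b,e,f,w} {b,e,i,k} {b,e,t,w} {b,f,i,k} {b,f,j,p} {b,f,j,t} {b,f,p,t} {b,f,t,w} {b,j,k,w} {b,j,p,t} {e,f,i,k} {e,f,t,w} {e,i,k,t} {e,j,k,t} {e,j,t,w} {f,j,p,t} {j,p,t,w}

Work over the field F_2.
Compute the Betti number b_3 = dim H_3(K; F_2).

n_0=9 n_1=34 n_2=51 n_3=20  [Z2]
∂1: piv[be,bf,bi,bj,bk,bp,bt,bw] rk=8  ker:ef,ei,ej,ek,ep,et,ew,fi,fj,fk,fp,ft,fw,ij,ik,it,jk,jp,jt,jw,kp,kt,kw,pt,pw,tw
∂2: piv[bef,bei,bej,bek,bet,bew,bfi,bfj,bfk,bfp,bft,bfw,bik,bjk,bjp,bjt,bjw,bkw,bpt,btw,efp,eit,ekp,ekt,epw] rk=25  ker:efi,efk,eft,efw,eik,ejk,ejp,ejt,ejw,ekw,etw,fik,fjp,fjt,fkw,fpt,fpw,ftw,ikt,jkt,jkw,jpt,jpw,jtw,kpt,ptw
∂3: piv[befi,befk,beft,befw,beik,betw,bfik,bfjp,bfjt,bfpt,bftw,bjkw,bjpt,eikt,ejkt,ejtw,jptw] rk=17  ker:efik,eftw,fjpt
b_3=(20−17)−0=3

b_3=3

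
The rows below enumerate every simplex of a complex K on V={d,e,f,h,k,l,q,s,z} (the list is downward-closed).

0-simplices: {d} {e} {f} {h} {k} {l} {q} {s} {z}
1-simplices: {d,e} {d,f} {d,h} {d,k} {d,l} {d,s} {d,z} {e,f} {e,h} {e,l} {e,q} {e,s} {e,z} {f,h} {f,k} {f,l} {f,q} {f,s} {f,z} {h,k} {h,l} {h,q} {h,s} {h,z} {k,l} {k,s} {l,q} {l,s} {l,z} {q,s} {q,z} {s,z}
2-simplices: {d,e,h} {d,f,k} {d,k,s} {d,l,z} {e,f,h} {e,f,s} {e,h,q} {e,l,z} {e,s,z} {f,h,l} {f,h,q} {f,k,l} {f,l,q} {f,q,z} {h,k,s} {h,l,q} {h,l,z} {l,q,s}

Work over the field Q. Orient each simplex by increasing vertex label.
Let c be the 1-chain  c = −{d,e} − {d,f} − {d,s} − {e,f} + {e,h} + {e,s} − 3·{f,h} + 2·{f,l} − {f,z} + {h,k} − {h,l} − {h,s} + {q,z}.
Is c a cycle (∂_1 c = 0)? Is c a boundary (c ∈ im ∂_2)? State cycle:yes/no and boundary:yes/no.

n_0=9 n_1=32 n_2=18  [Q]
∂1: piv[de,df,dh,dk,dl,ds,dz,eq] rk=8  ker:ef,eh,el,es,ez,fh,fk,fl,fq,fs,fz,hk,hl,hq,hs,hz,kl,ks,lq,ls,lz,qs,qz,sz
∂2: piv[deh,dfk,dks,dlz,efh,efs,ehq,elz,esz,fhl,fhq,fkl,flq,fqz,hks,hlz,lqs] rk=17  ker:hlq
∂1c = 3·{d} − 2·{e} − {h} + {k} + {l} − {q} − {s}

cycle:no boundary:no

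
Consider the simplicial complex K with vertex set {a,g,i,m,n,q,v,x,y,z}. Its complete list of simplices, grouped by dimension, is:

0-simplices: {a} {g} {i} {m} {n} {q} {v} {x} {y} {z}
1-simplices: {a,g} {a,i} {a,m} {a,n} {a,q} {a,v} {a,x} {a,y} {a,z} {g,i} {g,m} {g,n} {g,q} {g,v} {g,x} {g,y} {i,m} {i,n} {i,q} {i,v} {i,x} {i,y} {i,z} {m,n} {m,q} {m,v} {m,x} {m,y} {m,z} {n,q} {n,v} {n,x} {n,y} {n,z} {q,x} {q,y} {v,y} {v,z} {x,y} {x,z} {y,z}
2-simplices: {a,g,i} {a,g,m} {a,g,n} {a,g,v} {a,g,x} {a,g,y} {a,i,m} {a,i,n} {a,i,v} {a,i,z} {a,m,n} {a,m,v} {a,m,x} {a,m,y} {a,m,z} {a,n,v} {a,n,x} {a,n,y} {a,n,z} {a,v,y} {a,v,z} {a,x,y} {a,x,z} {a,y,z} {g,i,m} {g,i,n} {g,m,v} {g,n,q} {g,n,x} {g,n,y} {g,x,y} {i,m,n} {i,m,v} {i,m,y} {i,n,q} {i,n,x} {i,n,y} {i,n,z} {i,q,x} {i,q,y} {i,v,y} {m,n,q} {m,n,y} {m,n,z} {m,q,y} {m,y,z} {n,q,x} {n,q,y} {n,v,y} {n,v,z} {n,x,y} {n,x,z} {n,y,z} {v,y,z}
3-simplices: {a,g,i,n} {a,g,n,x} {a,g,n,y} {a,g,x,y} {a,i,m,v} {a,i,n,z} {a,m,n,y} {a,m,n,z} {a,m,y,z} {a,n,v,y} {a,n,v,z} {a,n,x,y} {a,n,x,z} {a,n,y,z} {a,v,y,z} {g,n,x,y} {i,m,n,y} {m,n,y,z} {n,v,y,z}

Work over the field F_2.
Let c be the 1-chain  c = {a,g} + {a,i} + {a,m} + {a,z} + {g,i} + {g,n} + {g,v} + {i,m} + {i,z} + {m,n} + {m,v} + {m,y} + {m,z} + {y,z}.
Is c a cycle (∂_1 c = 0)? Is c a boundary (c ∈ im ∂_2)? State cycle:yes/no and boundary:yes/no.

cycle:yes boundary:yes

n_0=10 n_1=41 n_2=54 n_3=19  [Z2]
∂1: piv[ag,ai,am,an,aq,av,ax,ay,az] rk=9  ker:gi,gm,gn,gq,gv,gx,gy,im,in,iq,iv,ix,iy,iz,mn,mq,mv,mx,my,mz,nq,nv,nx,ny,nz,qx,qy,vy,vz,xy,xz,yz
∂2: piv[agi,agm,agn,agv,agx,agy,aim,ain,aiv,aiz,amn,amv,amx,amy,amz,anv,anx,any,anz,avy,avz,axy,axz,ayz,gnq,imy,inq,inx,iqx,iqy,mnq] rk=31  ker:gim,gin,gmv,gnx,gny,gxy,imn,imv,iny,inz,ivy,mny,mnz,mqy,myz,nqx,nqy,nvy,nvz,nxy,nxz,nyz,vyz
∂3: piv[agin,agnx,agny,agxy,aimv,ainz,amny,amnz,amyz,anvy,anvz,anxy,anxz,anyz,avyz,imny] rk=16  ker:gnxy,mnyz,nvyz
∂1c = 0
c vs im∂2: reduces to 0 ⇒ boundary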